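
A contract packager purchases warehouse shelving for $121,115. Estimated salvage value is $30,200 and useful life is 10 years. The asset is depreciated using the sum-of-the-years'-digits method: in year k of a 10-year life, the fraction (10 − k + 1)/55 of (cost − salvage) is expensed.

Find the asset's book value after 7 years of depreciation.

Depreciable base = $121,115 − $30,200 = $90,915.
Sum of the years' digits = 10+9+8+7+6+5+4+3+2+1 = 55.
Year 1: $90,915 × 10/55 = $16,530. Book value $104,585.
Year 2: $90,915 × 9/55 = $14,877. Book value $89,708.
Year 3: $90,915 × 8/55 = $13,224. Book value $76,484.
Year 4: $90,915 × 7/55 = $11,571. Book value $64,913.
Year 5: $90,915 × 6/55 = $9,918. Book value $54,995.
Year 6: $90,915 × 5/55 = $8,265. Book value $46,730.
Year 7: $90,915 × 4/55 = $6,612. Book value $40,118.

$40,118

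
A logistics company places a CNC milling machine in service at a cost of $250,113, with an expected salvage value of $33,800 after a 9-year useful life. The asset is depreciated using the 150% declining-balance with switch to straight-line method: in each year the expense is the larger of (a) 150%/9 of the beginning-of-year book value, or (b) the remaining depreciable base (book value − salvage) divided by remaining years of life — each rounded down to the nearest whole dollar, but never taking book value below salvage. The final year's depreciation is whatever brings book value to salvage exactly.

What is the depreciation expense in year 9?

Depreciable base = $250,113 − $33,800 = $216,313.
Year 1: DB = ⌊$250,113 × 150%/9⌋ = $41,685; SL = ⌊$216,313/9⌋ = $24,034 → take DB $41,685. Book value $208,428.
Year 2: DB = ⌊$208,428 × 150%/9⌋ = $34,738; SL = ⌊$174,628/8⌋ = $21,828 → take DB $34,738. Book value $173,690.
Year 3: DB = ⌊$173,690 × 150%/9⌋ = $28,948; SL = ⌊$139,890/7⌋ = $19,984 → take DB $28,948. Book value $144,742.
Year 4: DB = ⌊$144,742 × 150%/9⌋ = $24,123; SL = ⌊$110,942/6⌋ = $18,490 → take DB $24,123. Book value $120,619.
Year 5: DB = ⌊$120,619 × 150%/9⌋ = $20,103; SL = ⌊$86,819/5⌋ = $17,363 → take DB $20,103. Book value $100,516.
Year 6: DB = ⌊$100,516 × 150%/9⌋ = $16,752; SL = ⌊$66,716/4⌋ = $16,679 → take DB $16,752. Book value $83,764.
Year 7: DB = ⌊$83,764 × 150%/9⌋ = $13,960; SL = ⌊$49,964/3⌋ = $16,654 → take SL $16,654. Book value $67,110.
Year 8: DB = ⌊$67,110 × 150%/9⌋ = $11,185; SL = ⌊$33,310/2⌋ = $16,655 → take SL $16,655. Book value $50,455.
Year 9 (final): $50,455 − $33,800 = $16,655. Book value $33,800.

$16,655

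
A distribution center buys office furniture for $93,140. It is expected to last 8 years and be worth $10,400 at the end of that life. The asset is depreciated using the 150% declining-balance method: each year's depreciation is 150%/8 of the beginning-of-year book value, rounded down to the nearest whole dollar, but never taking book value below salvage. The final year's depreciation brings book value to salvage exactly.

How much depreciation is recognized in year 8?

$11,374

Depreciable base = $93,140 − $10,400 = $82,740.
Year 1: ⌊$93,140 × 150%/8⌋ = $17,463. Book value $75,677.
Year 2: ⌊$75,677 × 150%/8⌋ = $14,189. Book value $61,488.
Year 3: ⌊$61,488 × 150%/8⌋ = $11,529. Book value $49,959.
Year 4: ⌊$49,959 × 150%/8⌋ = $9,367. Book value $40,592.
Year 5: ⌊$40,592 × 150%/8⌋ = $7,611. Book value $32,981.
Year 6: ⌊$32,981 × 150%/8⌋ = $6,183. Book value $26,798.
Year 7: ⌊$26,798 × 150%/8⌋ = $5,024. Book value $21,774.
Year 8 (final): $21,774 − $10,400 = $11,374. Book value $10,400.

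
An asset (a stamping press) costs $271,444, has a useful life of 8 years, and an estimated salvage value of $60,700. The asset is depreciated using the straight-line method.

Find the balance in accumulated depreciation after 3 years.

Depreciable base = $271,444 − $60,700 = $210,744.
Annual expense = $210,744 / 8 = $26,343.
End of year 1: book value $245,101.
End of year 2: book value $218,758.
End of year 3: book value $192,415.
Accumulated through year 3 = $271,444 − $192,415 = $79,029.

$79,029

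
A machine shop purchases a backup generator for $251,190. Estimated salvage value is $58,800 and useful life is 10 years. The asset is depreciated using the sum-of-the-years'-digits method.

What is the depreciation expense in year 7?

Depreciable base = $251,190 − $58,800 = $192,390.
Sum of the years' digits = 10+9+8+7+6+5+4+3+2+1 = 55.
Year 1: $192,390 × 10/55 = $34,980. Book value $216,210.
Year 2: $192,390 × 9/55 = $31,482. Book value $184,728.
Year 3: $192,390 × 8/55 = $27,984. Book value $156,744.
Year 4: $192,390 × 7/55 = $24,486. Book value $132,258.
Year 5: $192,390 × 6/55 = $20,988. Book value $111,270.
Year 6: $192,390 × 5/55 = $17,490. Book value $93,780.
Year 7: $192,390 × 4/55 = $13,992. Book value $79,788.

$13,992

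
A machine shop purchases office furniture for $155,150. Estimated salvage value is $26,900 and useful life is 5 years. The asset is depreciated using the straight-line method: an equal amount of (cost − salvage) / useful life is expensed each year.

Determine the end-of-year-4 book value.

Depreciable base = $155,150 − $26,900 = $128,250.
Annual expense = $128,250 / 5 = $25,650.
End of year 1: book value $129,500.
End of year 2: book value $103,850.
End of year 3: book value $78,200.
End of year 4: book value $52,550.

$52,550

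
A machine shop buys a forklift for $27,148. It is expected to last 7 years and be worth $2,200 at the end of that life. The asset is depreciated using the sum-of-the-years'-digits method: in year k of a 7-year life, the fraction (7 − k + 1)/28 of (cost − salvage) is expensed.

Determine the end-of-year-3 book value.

Depreciable base = $27,148 − $2,200 = $24,948.
Sum of the years' digits = 7+6+5+4+3+2+1 = 28.
Year 1: $24,948 × 7/28 = $6,237. Book value $20,911.
Year 2: $24,948 × 6/28 = $5,346. Book value $15,565.
Year 3: $24,948 × 5/28 = $4,455. Book value $11,110.

$11,110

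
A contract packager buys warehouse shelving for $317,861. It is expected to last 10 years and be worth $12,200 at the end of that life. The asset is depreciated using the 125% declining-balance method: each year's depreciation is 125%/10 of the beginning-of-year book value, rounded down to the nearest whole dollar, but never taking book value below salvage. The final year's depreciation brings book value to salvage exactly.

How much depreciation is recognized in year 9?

$13,652

Depreciable base = $317,861 − $12,200 = $305,661.
Year 1: ⌊$317,861 × 125%/10⌋ = $39,732. Book value $278,129.
Year 2: ⌊$278,129 × 125%/10⌋ = $34,766. Book value $243,363.
Year 3: ⌊$243,363 × 125%/10⌋ = $30,420. Book value $212,943.
Year 4: ⌊$212,943 × 125%/10⌋ = $26,617. Book value $186,326.
Year 5: ⌊$186,326 × 125%/10⌋ = $23,290. Book value $163,036.
Year 6: ⌊$163,036 × 125%/10⌋ = $20,379. Book value $142,657.
Year 7: ⌊$142,657 × 125%/10⌋ = $17,832. Book value $124,825.
Year 8: ⌊$124,825 × 125%/10⌋ = $15,603. Book value $109,222.
Year 9: ⌊$109,222 × 125%/10⌋ = $13,652. Book value $95,570.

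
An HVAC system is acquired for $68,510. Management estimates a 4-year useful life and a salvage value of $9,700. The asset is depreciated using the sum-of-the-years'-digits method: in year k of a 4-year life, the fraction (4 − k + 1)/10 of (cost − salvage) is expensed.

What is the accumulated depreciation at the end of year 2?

Depreciable base = $68,510 − $9,700 = $58,810.
Sum of the years' digits = 4+3+2+1 = 10.
Year 1: $58,810 × 4/10 = $23,524. Book value $44,986.
Year 2: $58,810 × 3/10 = $17,643. Book value $27,343.
Accumulated through year 2 = $68,510 − $27,343 = $41,167.

$41,167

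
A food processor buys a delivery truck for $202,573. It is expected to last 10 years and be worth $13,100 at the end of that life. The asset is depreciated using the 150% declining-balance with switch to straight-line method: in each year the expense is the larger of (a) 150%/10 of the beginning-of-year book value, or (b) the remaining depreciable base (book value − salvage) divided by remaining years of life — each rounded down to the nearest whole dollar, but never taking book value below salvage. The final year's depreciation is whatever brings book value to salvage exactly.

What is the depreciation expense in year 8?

$15,357

Depreciable base = $202,573 − $13,100 = $189,473.
Year 1: DB = ⌊$202,573 × 150%/10⌋ = $30,385; SL = ⌊$189,473/10⌋ = $18,947 → take DB $30,385. Book value $172,188.
Year 2: DB = ⌊$172,188 × 150%/10⌋ = $25,828; SL = ⌊$159,088/9⌋ = $17,676 → take DB $25,828. Book value $146,360.
Year 3: DB = ⌊$146,360 × 150%/10⌋ = $21,954; SL = ⌊$133,260/8⌋ = $16,657 → take DB $21,954. Book value $124,406.
Year 4: DB = ⌊$124,406 × 150%/10⌋ = $18,660; SL = ⌊$111,306/7⌋ = $15,900 → take DB $18,660. Book value $105,746.
Year 5: DB = ⌊$105,746 × 150%/10⌋ = $15,861; SL = ⌊$92,646/6⌋ = $15,441 → take DB $15,861. Book value $89,885.
Year 6: DB = ⌊$89,885 × 150%/10⌋ = $13,482; SL = ⌊$76,785/5⌋ = $15,357 → take SL $15,357. Book value $74,528.
Year 7: DB = ⌊$74,528 × 150%/10⌋ = $11,179; SL = ⌊$61,428/4⌋ = $15,357 → take SL $15,357. Book value $59,171.
Year 8: DB = ⌊$59,171 × 150%/10⌋ = $8,875; SL = ⌊$46,071/3⌋ = $15,357 → take SL $15,357. Book value $43,814.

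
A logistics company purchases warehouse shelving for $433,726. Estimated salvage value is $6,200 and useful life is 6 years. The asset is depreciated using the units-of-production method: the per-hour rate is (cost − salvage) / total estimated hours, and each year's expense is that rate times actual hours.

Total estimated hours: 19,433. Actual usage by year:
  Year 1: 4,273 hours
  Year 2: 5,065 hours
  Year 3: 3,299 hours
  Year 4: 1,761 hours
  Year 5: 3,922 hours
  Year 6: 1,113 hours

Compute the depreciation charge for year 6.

Depreciable base = $433,726 − $6,200 = $427,526.
Rate = $427,526 / 19,433 hours = $22 per hour.
Year 1: 4,273 × $22 = $94,006. Book value $339,720.
Year 2: 5,065 × $22 = $111,430. Book value $228,290.
Year 3: 3,299 × $22 = $72,578. Book value $155,712.
Year 4: 1,761 × $22 = $38,742. Book value $116,970.
Year 5: 3,922 × $22 = $86,284. Book value $30,686.
Year 6: 1,113 × $22 = $24,486. Book value $6,200.

$24,486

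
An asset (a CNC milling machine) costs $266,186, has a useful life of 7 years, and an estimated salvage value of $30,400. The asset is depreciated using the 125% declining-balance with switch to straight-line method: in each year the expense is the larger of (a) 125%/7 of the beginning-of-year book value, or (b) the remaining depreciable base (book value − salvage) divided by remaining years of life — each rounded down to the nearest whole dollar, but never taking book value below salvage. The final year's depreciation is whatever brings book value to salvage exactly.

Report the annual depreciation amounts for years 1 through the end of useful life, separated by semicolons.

$47,533; $39,045; $32,072; $29,284; $29,284; $29,284; $29,284

Depreciable base = $266,186 − $30,400 = $235,786.
Year 1: DB = ⌊$266,186 × 125%/7⌋ = $47,533; SL = ⌊$235,786/7⌋ = $33,683 → take DB $47,533. Book value $218,653.
Year 2: DB = ⌊$218,653 × 125%/7⌋ = $39,045; SL = ⌊$188,253/6⌋ = $31,375 → take DB $39,045. Book value $179,608.
Year 3: DB = ⌊$179,608 × 125%/7⌋ = $32,072; SL = ⌊$149,208/5⌋ = $29,841 → take DB $32,072. Book value $147,536.
Year 4: DB = ⌊$147,536 × 125%/7⌋ = $26,345; SL = ⌊$117,136/4⌋ = $29,284 → take SL $29,284. Book value $118,252.
Year 5: DB = ⌊$118,252 × 125%/7⌋ = $21,116; SL = ⌊$87,852/3⌋ = $29,284 → take SL $29,284. Book value $88,968.
Year 6: DB = ⌊$88,968 × 125%/7⌋ = $15,887; SL = ⌊$58,568/2⌋ = $29,284 → take SL $29,284. Book value $59,684.
Year 7 (final): $59,684 − $30,400 = $29,284. Book value $30,400.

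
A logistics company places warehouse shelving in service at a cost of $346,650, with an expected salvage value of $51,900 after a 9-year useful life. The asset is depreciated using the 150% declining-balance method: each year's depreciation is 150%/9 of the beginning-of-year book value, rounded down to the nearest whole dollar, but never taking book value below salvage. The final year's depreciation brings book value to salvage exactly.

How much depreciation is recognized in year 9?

Depreciable base = $346,650 − $51,900 = $294,750.
Year 1: ⌊$346,650 × 150%/9⌋ = $57,775. Book value $288,875.
Year 2: ⌊$288,875 × 150%/9⌋ = $48,145. Book value $240,730.
Year 3: ⌊$240,730 × 150%/9⌋ = $40,121. Book value $200,609.
Year 4: ⌊$200,609 × 150%/9⌋ = $33,434. Book value $167,175.
Year 5: ⌊$167,175 × 150%/9⌋ = $27,862. Book value $139,313.
Year 6: ⌊$139,313 × 150%/9⌋ = $23,218. Book value $116,095.
Year 7: ⌊$116,095 × 150%/9⌋ = $19,349. Book value $96,746.
Year 8: ⌊$96,746 × 150%/9⌋ = $16,124. Book value $80,622.
Year 9 (final): $80,622 − $51,900 = $28,722. Book value $51,900.

$28,722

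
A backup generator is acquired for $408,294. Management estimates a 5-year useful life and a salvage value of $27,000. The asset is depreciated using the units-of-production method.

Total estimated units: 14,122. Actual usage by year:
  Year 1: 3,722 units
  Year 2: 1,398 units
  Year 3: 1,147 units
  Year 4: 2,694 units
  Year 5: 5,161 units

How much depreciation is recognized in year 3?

Depreciable base = $408,294 − $27,000 = $381,294.
Rate = $381,294 / 14,122 units = $27 per unit.
Year 1: 3,722 × $27 = $100,494. Book value $307,800.
Year 2: 1,398 × $27 = $37,746. Book value $270,054.
Year 3: 1,147 × $27 = $30,969. Book value $239,085.

$30,969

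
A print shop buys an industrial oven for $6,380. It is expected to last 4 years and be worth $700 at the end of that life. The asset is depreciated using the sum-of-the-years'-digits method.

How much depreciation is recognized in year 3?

Depreciable base = $6,380 − $700 = $5,680.
Sum of the years' digits = 4+3+2+1 = 10.
Year 1: $5,680 × 4/10 = $2,272. Book value $4,108.
Year 2: $5,680 × 3/10 = $1,704. Book value $2,404.
Year 3: $5,680 × 2/10 = $1,136. Book value $1,268.

$1,136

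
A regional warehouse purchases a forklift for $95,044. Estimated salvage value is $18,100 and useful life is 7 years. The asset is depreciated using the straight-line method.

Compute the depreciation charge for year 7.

$10,992

Depreciable base = $95,044 − $18,100 = $76,944.
Annual expense = $76,944 / 7 = $10,992.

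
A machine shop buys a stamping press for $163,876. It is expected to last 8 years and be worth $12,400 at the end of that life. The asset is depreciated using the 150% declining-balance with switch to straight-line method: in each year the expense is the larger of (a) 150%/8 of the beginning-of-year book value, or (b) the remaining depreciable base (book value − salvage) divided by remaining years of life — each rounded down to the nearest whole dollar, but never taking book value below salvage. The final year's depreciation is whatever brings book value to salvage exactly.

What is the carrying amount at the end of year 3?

$87,901

Depreciable base = $163,876 − $12,400 = $151,476.
Year 1: DB = ⌊$163,876 × 150%/8⌋ = $30,726; SL = ⌊$151,476/8⌋ = $18,934 → take DB $30,726. Book value $133,150.
Year 2: DB = ⌊$133,150 × 150%/8⌋ = $24,965; SL = ⌊$120,750/7⌋ = $17,250 → take DB $24,965. Book value $108,185.
Year 3: DB = ⌊$108,185 × 150%/8⌋ = $20,284; SL = ⌊$95,785/6⌋ = $15,964 → take DB $20,284. Book value $87,901.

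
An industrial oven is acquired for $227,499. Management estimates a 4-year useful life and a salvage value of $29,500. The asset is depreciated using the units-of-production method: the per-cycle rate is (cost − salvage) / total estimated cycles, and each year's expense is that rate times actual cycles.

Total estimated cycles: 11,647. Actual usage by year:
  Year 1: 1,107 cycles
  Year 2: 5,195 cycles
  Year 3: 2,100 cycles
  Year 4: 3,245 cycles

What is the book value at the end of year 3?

Depreciable base = $227,499 − $29,500 = $197,999.
Rate = $197,999 / 11,647 cycles = $17 per cycle.
Year 1: 1,107 × $17 = $18,819. Book value $208,680.
Year 2: 5,195 × $17 = $88,315. Book value $120,365.
Year 3: 2,100 × $17 = $35,700. Book value $84,665.

$84,665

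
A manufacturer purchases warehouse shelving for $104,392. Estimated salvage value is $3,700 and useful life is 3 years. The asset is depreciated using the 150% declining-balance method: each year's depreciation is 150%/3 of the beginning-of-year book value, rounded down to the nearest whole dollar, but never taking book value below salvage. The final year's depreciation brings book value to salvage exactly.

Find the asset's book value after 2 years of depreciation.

Depreciable base = $104,392 − $3,700 = $100,692.
Year 1: ⌊$104,392 × 150%/3⌋ = $52,196. Book value $52,196.
Year 2: ⌊$52,196 × 150%/3⌋ = $26,098. Book value $26,098.

$26,098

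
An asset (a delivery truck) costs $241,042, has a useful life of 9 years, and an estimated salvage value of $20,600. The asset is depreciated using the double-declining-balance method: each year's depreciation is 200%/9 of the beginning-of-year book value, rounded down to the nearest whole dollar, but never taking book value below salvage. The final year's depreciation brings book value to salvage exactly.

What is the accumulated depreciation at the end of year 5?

Depreciable base = $241,042 − $20,600 = $220,442.
Year 1: ⌊$241,042 × 200%/9⌋ = $53,564. Book value $187,478.
Year 2: ⌊$187,478 × 200%/9⌋ = $41,661. Book value $145,817.
Year 3: ⌊$145,817 × 200%/9⌋ = $32,403. Book value $113,414.
Year 4: ⌊$113,414 × 200%/9⌋ = $25,203. Book value $88,211.
Year 5: ⌊$88,211 × 200%/9⌋ = $19,602. Book value $68,609.
Accumulated through year 5 = $241,042 − $68,609 = $172,433.

$172,433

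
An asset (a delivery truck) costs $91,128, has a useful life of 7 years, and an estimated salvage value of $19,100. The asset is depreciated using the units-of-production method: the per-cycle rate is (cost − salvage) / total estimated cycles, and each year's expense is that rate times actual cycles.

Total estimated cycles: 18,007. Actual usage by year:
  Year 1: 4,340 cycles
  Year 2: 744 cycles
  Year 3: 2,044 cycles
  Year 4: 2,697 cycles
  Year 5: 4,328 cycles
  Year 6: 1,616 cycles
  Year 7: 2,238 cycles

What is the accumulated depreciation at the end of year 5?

$56,612

Depreciable base = $91,128 − $19,100 = $72,028.
Rate = $72,028 / 18,007 cycles = $4 per cycle.
Year 1: 4,340 × $4 = $17,360. Book value $73,768.
Year 2: 744 × $4 = $2,976. Book value $70,792.
Year 3: 2,044 × $4 = $8,176. Book value $62,616.
Year 4: 2,697 × $4 = $10,788. Book value $51,828.
Year 5: 4,328 × $4 = $17,312. Book value $34,516.
Accumulated through year 5 = $91,128 − $34,516 = $56,612.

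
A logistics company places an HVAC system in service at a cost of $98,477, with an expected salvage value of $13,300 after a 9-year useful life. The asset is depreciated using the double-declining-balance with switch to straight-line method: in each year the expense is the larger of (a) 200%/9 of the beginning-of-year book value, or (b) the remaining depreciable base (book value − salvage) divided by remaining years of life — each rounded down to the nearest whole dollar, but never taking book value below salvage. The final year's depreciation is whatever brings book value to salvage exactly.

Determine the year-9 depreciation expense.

Depreciable base = $98,477 − $13,300 = $85,177.
Year 1: DB = ⌊$98,477 × 200%/9⌋ = $21,883; SL = ⌊$85,177/9⌋ = $9,464 → take DB $21,883. Book value $76,594.
Year 2: DB = ⌊$76,594 × 200%/9⌋ = $17,020; SL = ⌊$63,294/8⌋ = $7,911 → take DB $17,020. Book value $59,574.
Year 3: DB = ⌊$59,574 × 200%/9⌋ = $13,238; SL = ⌊$46,274/7⌋ = $6,610 → take DB $13,238. Book value $46,336.
Year 4: DB = ⌊$46,336 × 200%/9⌋ = $10,296; SL = ⌊$33,036/6⌋ = $5,506 → take DB $10,296. Book value $36,040.
Year 5: DB = ⌊$36,040 × 200%/9⌋ = $8,008; SL = ⌊$22,740/5⌋ = $4,548 → take DB $8,008. Book value $28,032.
Year 6: DB = ⌊$28,032 × 200%/9⌋ = $6,229; SL = ⌊$14,732/4⌋ = $3,683 → take DB $6,229. Book value $21,803.
Year 7: DB = ⌊$21,803 × 200%/9⌋ = $4,845; SL = ⌊$8,503/3⌋ = $2,834 → take DB $4,845. Book value $16,958.
Year 8: DB = ⌊$16,958 × 200%/9⌋ = $3,768; SL = ⌊$3,658/2⌋ = $1,829 → take DB $3,768, capped at $3,658. Book value $13,300.
Year 9 (final): $13,300 − $13,300 = $0. Book value $13,300.

$0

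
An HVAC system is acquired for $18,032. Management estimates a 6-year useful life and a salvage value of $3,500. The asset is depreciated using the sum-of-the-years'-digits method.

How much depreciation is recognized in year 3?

Depreciable base = $18,032 − $3,500 = $14,532.
Sum of the years' digits = 6+5+4+3+2+1 = 21.
Year 1: $14,532 × 6/21 = $4,152. Book value $13,880.
Year 2: $14,532 × 5/21 = $3,460. Book value $10,420.
Year 3: $14,532 × 4/21 = $2,768. Book value $7,652.

$2,768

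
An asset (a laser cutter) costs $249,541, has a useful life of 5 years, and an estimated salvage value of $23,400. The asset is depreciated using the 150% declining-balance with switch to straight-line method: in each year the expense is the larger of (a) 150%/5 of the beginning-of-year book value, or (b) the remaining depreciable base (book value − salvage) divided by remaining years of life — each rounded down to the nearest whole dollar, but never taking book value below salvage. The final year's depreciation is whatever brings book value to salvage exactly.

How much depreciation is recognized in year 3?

$36,682

Depreciable base = $249,541 − $23,400 = $226,141.
Year 1: DB = ⌊$249,541 × 150%/5⌋ = $74,862; SL = ⌊$226,141/5⌋ = $45,228 → take DB $74,862. Book value $174,679.
Year 2: DB = ⌊$174,679 × 150%/5⌋ = $52,403; SL = ⌊$151,279/4⌋ = $37,819 → take DB $52,403. Book value $122,276.
Year 3: DB = ⌊$122,276 × 150%/5⌋ = $36,682; SL = ⌊$98,876/3⌋ = $32,958 → take DB $36,682. Book value $85,594.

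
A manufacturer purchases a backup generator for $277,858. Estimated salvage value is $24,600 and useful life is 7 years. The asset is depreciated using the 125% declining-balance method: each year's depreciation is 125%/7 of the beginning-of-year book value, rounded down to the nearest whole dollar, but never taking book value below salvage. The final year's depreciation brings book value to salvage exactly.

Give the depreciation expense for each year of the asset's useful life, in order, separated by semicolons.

Depreciable base = $277,858 − $24,600 = $253,258.
Year 1: ⌊$277,858 × 125%/7⌋ = $49,617. Book value $228,241.
Year 2: ⌊$228,241 × 125%/7⌋ = $40,757. Book value $187,484.
Year 3: ⌊$187,484 × 125%/7⌋ = $33,479. Book value $154,005.
Year 4: ⌊$154,005 × 125%/7⌋ = $27,500. Book value $126,505.
Year 5: ⌊$126,505 × 125%/7⌋ = $22,590. Book value $103,915.
Year 6: ⌊$103,915 × 125%/7⌋ = $18,556. Book value $85,359.
Year 7 (final): $85,359 − $24,600 = $60,759. Book value $24,600.

$49,617; $40,757; $33,479; $27,500; $22,590; $18,556; $60,759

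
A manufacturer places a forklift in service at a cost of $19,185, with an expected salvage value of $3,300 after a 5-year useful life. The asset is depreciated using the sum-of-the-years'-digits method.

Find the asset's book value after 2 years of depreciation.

Depreciable base = $19,185 − $3,300 = $15,885.
Sum of the years' digits = 5+4+3+2+1 = 15.
Year 1: $15,885 × 5/15 = $5,295. Book value $13,890.
Year 2: $15,885 × 4/15 = $4,236. Book value $9,654.

$9,654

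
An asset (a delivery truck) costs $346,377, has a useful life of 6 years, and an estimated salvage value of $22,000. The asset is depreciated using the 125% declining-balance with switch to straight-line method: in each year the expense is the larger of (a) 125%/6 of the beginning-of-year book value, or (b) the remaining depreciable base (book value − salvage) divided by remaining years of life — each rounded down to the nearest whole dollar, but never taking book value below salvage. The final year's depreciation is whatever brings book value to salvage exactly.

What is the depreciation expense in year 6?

Depreciable base = $346,377 − $22,000 = $324,377.
Year 1: DB = ⌊$346,377 × 125%/6⌋ = $72,161; SL = ⌊$324,377/6⌋ = $54,062 → take DB $72,161. Book value $274,216.
Year 2: DB = ⌊$274,216 × 125%/6⌋ = $57,128; SL = ⌊$252,216/5⌋ = $50,443 → take DB $57,128. Book value $217,088.
Year 3: DB = ⌊$217,088 × 125%/6⌋ = $45,226; SL = ⌊$195,088/4⌋ = $48,772 → take SL $48,772. Book value $168,316.
Year 4: DB = ⌊$168,316 × 125%/6⌋ = $35,065; SL = ⌊$146,316/3⌋ = $48,772 → take SL $48,772. Book value $119,544.
Year 5: DB = ⌊$119,544 × 125%/6⌋ = $24,905; SL = ⌊$97,544/2⌋ = $48,772 → take SL $48,772. Book value $70,772.
Year 6 (final): $70,772 − $22,000 = $48,772. Book value $22,000.

$48,772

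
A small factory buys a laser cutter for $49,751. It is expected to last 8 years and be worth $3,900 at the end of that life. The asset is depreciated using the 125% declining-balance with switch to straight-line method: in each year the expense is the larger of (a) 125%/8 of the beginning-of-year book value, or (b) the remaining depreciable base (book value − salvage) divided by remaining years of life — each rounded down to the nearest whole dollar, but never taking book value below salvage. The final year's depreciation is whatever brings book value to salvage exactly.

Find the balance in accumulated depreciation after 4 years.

Depreciable base = $49,751 − $3,900 = $45,851.
Year 1: DB = ⌊$49,751 × 125%/8⌋ = $7,773; SL = ⌊$45,851/8⌋ = $5,731 → take DB $7,773. Book value $41,978.
Year 2: DB = ⌊$41,978 × 125%/8⌋ = $6,559; SL = ⌊$38,078/7⌋ = $5,439 → take DB $6,559. Book value $35,419.
Year 3: DB = ⌊$35,419 × 125%/8⌋ = $5,534; SL = ⌊$31,519/6⌋ = $5,253 → take DB $5,534. Book value $29,885.
Year 4: DB = ⌊$29,885 × 125%/8⌋ = $4,669; SL = ⌊$25,985/5⌋ = $5,197 → take SL $5,197. Book value $24,688.
Accumulated through year 4 = $49,751 − $24,688 = $25,063.

$25,063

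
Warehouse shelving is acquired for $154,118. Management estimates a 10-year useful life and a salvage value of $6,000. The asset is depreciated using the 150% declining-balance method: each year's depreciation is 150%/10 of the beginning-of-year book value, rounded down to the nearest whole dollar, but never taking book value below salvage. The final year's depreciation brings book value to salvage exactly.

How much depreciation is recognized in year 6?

$10,257

Depreciable base = $154,118 − $6,000 = $148,118.
Year 1: ⌊$154,118 × 150%/10⌋ = $23,117. Book value $131,001.
Year 2: ⌊$131,001 × 150%/10⌋ = $19,650. Book value $111,351.
Year 3: ⌊$111,351 × 150%/10⌋ = $16,702. Book value $94,649.
Year 4: ⌊$94,649 × 150%/10⌋ = $14,197. Book value $80,452.
Year 5: ⌊$80,452 × 150%/10⌋ = $12,067. Book value $68,385.
Year 6: ⌊$68,385 × 150%/10⌋ = $10,257. Book value $58,128.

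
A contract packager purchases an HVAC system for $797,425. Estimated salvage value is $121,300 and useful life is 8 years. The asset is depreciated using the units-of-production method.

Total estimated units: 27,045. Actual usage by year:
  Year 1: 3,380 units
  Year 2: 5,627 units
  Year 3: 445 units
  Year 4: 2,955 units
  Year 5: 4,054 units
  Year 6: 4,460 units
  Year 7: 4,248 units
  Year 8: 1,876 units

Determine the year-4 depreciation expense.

Depreciable base = $797,425 − $121,300 = $676,125.
Rate = $676,125 / 27,045 units = $25 per unit.
Year 1: 3,380 × $25 = $84,500. Book value $712,925.
Year 2: 5,627 × $25 = $140,675. Book value $572,250.
Year 3: 445 × $25 = $11,125. Book value $561,125.
Year 4: 2,955 × $25 = $73,875. Book value $487,250.

$73,875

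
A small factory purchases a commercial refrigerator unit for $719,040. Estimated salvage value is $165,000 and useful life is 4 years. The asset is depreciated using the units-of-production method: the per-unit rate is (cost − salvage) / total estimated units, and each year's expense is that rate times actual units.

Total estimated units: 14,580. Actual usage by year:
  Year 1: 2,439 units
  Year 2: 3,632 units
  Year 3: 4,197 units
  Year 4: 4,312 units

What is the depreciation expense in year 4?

Depreciable base = $719,040 − $165,000 = $554,040.
Rate = $554,040 / 14,580 units = $38 per unit.
Year 1: 2,439 × $38 = $92,682. Book value $626,358.
Year 2: 3,632 × $38 = $138,016. Book value $488,342.
Year 3: 4,197 × $38 = $159,486. Book value $328,856.
Year 4: 4,312 × $38 = $163,856. Book value $165,000.

$163,856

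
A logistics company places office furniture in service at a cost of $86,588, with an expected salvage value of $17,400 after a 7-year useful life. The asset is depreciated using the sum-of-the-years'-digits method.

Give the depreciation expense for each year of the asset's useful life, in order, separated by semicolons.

$17,297; $14,826; $12,355; $9,884; $7,413; $4,942; $2,471

Depreciable base = $86,588 − $17,400 = $69,188.
Sum of the years' digits = 7+6+5+4+3+2+1 = 28.
Year 1: $69,188 × 7/28 = $17,297. Book value $69,291.
Year 2: $69,188 × 6/28 = $14,826. Book value $54,465.
Year 3: $69,188 × 5/28 = $12,355. Book value $42,110.
Year 4: $69,188 × 4/28 = $9,884. Book value $32,226.
Year 5: $69,188 × 3/28 = $7,413. Book value $24,813.
Year 6: $69,188 × 2/28 = $4,942. Book value $19,871.
Year 7: $69,188 × 1/28 = $2,471. Book value $17,400.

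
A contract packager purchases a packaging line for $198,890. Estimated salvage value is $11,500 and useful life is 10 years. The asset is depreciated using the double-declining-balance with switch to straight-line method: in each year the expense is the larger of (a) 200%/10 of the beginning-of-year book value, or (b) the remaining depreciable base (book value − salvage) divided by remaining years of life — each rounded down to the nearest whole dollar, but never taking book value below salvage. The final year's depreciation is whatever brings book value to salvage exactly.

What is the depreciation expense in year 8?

$10,070

Depreciable base = $198,890 − $11,500 = $187,390.
Year 1: DB = ⌊$198,890 × 200%/10⌋ = $39,778; SL = ⌊$187,390/10⌋ = $18,739 → take DB $39,778. Book value $159,112.
Year 2: DB = ⌊$159,112 × 200%/10⌋ = $31,822; SL = ⌊$147,612/9⌋ = $16,401 → take DB $31,822. Book value $127,290.
Year 3: DB = ⌊$127,290 × 200%/10⌋ = $25,458; SL = ⌊$115,790/8⌋ = $14,473 → take DB $25,458. Book value $101,832.
Year 4: DB = ⌊$101,832 × 200%/10⌋ = $20,366; SL = ⌊$90,332/7⌋ = $12,904 → take DB $20,366. Book value $81,466.
Year 5: DB = ⌊$81,466 × 200%/10⌋ = $16,293; SL = ⌊$69,966/6⌋ = $11,661 → take DB $16,293. Book value $65,173.
Year 6: DB = ⌊$65,173 × 200%/10⌋ = $13,034; SL = ⌊$53,673/5⌋ = $10,734 → take DB $13,034. Book value $52,139.
Year 7: DB = ⌊$52,139 × 200%/10⌋ = $10,427; SL = ⌊$40,639/4⌋ = $10,159 → take DB $10,427. Book value $41,712.
Year 8: DB = ⌊$41,712 × 200%/10⌋ = $8,342; SL = ⌊$30,212/3⌋ = $10,070 → take SL $10,070. Book value $31,642.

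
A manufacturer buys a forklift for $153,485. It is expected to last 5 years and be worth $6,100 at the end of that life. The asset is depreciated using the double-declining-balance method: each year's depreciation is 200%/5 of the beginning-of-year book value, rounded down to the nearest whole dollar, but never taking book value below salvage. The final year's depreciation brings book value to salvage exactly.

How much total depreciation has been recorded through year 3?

$120,332

Depreciable base = $153,485 − $6,100 = $147,385.
Year 1: ⌊$153,485 × 200%/5⌋ = $61,394. Book value $92,091.
Year 2: ⌊$92,091 × 200%/5⌋ = $36,836. Book value $55,255.
Year 3: ⌊$55,255 × 200%/5⌋ = $22,102. Book value $33,153.
Accumulated through year 3 = $153,485 − $33,153 = $120,332.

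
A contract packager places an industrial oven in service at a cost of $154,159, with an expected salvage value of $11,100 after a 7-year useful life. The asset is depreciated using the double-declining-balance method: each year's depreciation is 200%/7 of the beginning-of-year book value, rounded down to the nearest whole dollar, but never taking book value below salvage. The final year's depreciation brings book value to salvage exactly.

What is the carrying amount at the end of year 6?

Depreciable base = $154,159 − $11,100 = $143,059.
Year 1: ⌊$154,159 × 200%/7⌋ = $44,045. Book value $110,114.
Year 2: ⌊$110,114 × 200%/7⌋ = $31,461. Book value $78,653.
Year 3: ⌊$78,653 × 200%/7⌋ = $22,472. Book value $56,181.
Year 4: ⌊$56,181 × 200%/7⌋ = $16,051. Book value $40,130.
Year 5: ⌊$40,130 × 200%/7⌋ = $11,465. Book value $28,665.
Year 6: ⌊$28,665 × 200%/7⌋ = $8,190. Book value $20,475.

$20,475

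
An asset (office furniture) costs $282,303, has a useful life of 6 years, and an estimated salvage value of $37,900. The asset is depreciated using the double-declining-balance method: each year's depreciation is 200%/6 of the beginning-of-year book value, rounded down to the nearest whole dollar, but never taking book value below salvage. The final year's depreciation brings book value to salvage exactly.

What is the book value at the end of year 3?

$83,646

Depreciable base = $282,303 − $37,900 = $244,403.
Year 1: ⌊$282,303 × 200%/6⌋ = $94,101. Book value $188,202.
Year 2: ⌊$188,202 × 200%/6⌋ = $62,734. Book value $125,468.
Year 3: ⌊$125,468 × 200%/6⌋ = $41,822. Book value $83,646.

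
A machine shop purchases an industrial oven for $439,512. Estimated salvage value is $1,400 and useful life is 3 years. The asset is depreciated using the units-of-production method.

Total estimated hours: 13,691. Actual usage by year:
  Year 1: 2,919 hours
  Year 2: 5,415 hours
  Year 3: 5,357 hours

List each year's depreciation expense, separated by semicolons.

$93,408; $173,280; $171,424

Depreciable base = $439,512 − $1,400 = $438,112.
Rate = $438,112 / 13,691 hours = $32 per hour.
Year 1: 2,919 × $32 = $93,408. Book value $346,104.
Year 2: 5,415 × $32 = $173,280. Book value $172,824.
Year 3: 5,357 × $32 = $171,424. Book value $1,400.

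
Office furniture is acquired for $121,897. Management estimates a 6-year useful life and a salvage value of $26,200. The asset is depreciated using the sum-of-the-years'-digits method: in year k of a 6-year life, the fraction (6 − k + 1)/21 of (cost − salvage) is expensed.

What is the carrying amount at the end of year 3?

Depreciable base = $121,897 − $26,200 = $95,697.
Sum of the years' digits = 6+5+4+3+2+1 = 21.
Year 1: $95,697 × 6/21 = $27,342. Book value $94,555.
Year 2: $95,697 × 5/21 = $22,785. Book value $71,770.
Year 3: $95,697 × 4/21 = $18,228. Book value $53,542.

$53,542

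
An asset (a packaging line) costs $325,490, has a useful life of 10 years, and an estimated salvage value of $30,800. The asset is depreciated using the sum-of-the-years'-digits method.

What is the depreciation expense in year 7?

$21,432

Depreciable base = $325,490 − $30,800 = $294,690.
Sum of the years' digits = 10+9+8+7+6+5+4+3+2+1 = 55.
Year 1: $294,690 × 10/55 = $53,580. Book value $271,910.
Year 2: $294,690 × 9/55 = $48,222. Book value $223,688.
Year 3: $294,690 × 8/55 = $42,864. Book value $180,824.
Year 4: $294,690 × 7/55 = $37,506. Book value $143,318.
Year 5: $294,690 × 6/55 = $32,148. Book value $111,170.
Year 6: $294,690 × 5/55 = $26,790. Book value $84,380.
Year 7: $294,690 × 4/55 = $21,432. Book value $62,948.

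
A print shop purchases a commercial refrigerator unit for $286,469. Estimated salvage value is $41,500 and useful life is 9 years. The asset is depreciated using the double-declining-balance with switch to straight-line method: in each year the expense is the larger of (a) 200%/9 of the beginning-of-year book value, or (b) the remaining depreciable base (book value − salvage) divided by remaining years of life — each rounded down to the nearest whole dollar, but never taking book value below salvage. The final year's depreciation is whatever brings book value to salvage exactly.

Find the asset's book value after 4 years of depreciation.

$104,835

Depreciable base = $286,469 − $41,500 = $244,969.
Year 1: DB = ⌊$286,469 × 200%/9⌋ = $63,659; SL = ⌊$244,969/9⌋ = $27,218 → take DB $63,659. Book value $222,810.
Year 2: DB = ⌊$222,810 × 200%/9⌋ = $49,513; SL = ⌊$181,310/8⌋ = $22,663 → take DB $49,513. Book value $173,297.
Year 3: DB = ⌊$173,297 × 200%/9⌋ = $38,510; SL = ⌊$131,797/7⌋ = $18,828 → take DB $38,510. Book value $134,787.
Year 4: DB = ⌊$134,787 × 200%/9⌋ = $29,952; SL = ⌊$93,287/6⌋ = $15,547 → take DB $29,952. Book value $104,835.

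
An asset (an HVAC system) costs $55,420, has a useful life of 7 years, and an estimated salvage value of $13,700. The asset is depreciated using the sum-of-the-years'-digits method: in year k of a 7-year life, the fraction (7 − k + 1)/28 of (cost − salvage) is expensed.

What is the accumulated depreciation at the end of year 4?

Depreciable base = $55,420 − $13,700 = $41,720.
Sum of the years' digits = 7+6+5+4+3+2+1 = 28.
Year 1: $41,720 × 7/28 = $10,430. Book value $44,990.
Year 2: $41,720 × 6/28 = $8,940. Book value $36,050.
Year 3: $41,720 × 5/28 = $7,450. Book value $28,600.
Year 4: $41,720 × 4/28 = $5,960. Book value $22,640.
Accumulated through year 4 = $55,420 − $22,640 = $32,780.

$32,780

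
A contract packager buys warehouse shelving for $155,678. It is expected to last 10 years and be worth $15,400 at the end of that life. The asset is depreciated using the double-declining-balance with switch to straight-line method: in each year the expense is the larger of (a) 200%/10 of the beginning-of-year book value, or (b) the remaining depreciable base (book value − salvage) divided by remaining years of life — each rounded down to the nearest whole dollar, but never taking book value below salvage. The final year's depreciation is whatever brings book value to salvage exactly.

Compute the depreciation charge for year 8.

$6,530

Depreciable base = $155,678 − $15,400 = $140,278.
Year 1: DB = ⌊$155,678 × 200%/10⌋ = $31,135; SL = ⌊$140,278/10⌋ = $14,027 → take DB $31,135. Book value $124,543.
Year 2: DB = ⌊$124,543 × 200%/10⌋ = $24,908; SL = ⌊$109,143/9⌋ = $12,127 → take DB $24,908. Book value $99,635.
Year 3: DB = ⌊$99,635 × 200%/10⌋ = $19,927; SL = ⌊$84,235/8⌋ = $10,529 → take DB $19,927. Book value $79,708.
Year 4: DB = ⌊$79,708 × 200%/10⌋ = $15,941; SL = ⌊$64,308/7⌋ = $9,186 → take DB $15,941. Book value $63,767.
Year 5: DB = ⌊$63,767 × 200%/10⌋ = $12,753; SL = ⌊$48,367/6⌋ = $8,061 → take DB $12,753. Book value $51,014.
Year 6: DB = ⌊$51,014 × 200%/10⌋ = $10,202; SL = ⌊$35,614/5⌋ = $7,122 → take DB $10,202. Book value $40,812.
Year 7: DB = ⌊$40,812 × 200%/10⌋ = $8,162; SL = ⌊$25,412/4⌋ = $6,353 → take DB $8,162. Book value $32,650.
Year 8: DB = ⌊$32,650 × 200%/10⌋ = $6,530; SL = ⌊$17,250/3⌋ = $5,750 → take DB $6,530. Book value $26,120.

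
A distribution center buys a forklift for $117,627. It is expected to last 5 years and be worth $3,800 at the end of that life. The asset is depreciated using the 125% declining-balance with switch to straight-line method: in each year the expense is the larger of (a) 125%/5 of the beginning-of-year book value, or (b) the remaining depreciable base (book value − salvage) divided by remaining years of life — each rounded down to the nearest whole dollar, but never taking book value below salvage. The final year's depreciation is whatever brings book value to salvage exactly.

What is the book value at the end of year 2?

Depreciable base = $117,627 − $3,800 = $113,827.
Year 1: DB = ⌊$117,627 × 125%/5⌋ = $29,406; SL = ⌊$113,827/5⌋ = $22,765 → take DB $29,406. Book value $88,221.
Year 2: DB = ⌊$88,221 × 125%/5⌋ = $22,055; SL = ⌊$84,421/4⌋ = $21,105 → take DB $22,055. Book value $66,166.

$66,166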